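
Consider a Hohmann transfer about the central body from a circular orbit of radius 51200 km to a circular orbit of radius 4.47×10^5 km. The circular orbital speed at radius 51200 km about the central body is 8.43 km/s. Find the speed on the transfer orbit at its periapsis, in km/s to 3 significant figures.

v = 11.3 km/s

From the circular-orbit relation v² = μ/r at r = 51200 km: μ = v²r = (8.43)² × 51200 = 3.63852×10^6 km³/s².
Transfer-ellipse semi-major axis a_t = (r₁ + r₂)/2 = (51200 + 4.470×10^5)/2 = 2.491×10^5 km.
At periapsis, r = 51200 km.
Vis-viva: v = √[μ(2/r − 1/a_t)] = √[3.63852×10^6 × (2/51200 − 1/2.491×10^5)] = 11.29 km/s.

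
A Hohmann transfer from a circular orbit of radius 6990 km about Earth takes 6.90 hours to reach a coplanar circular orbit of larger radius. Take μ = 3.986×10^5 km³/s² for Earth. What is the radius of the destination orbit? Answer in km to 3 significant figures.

Transfer time t = 6.90 hours = 24840 s, and t = π√(a_t³/μ).
So a_t = (μ t²/π²)^(1/3) = (3.986×10^5 × (24840)² / π²)^(1/3) = 29209 km.
Since a_t = (r₁ + r₂)/2, r₂ = 2a_t − r₁ = 2×29209 − 6990 = 51428 km.

r₂ = 51400 km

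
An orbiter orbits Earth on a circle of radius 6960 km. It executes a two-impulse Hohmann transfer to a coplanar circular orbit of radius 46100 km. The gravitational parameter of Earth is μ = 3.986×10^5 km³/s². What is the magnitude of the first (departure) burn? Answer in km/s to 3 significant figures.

Δv₁ = 2.41 km/s

The Hohmann ellipse has a_t = (r₁ + r₂)/2 = 26530 km.
On the circular orbit at r = 6960 km, v_c = √(μ/r) = 7.568 km/s.
Vis-viva on the transfer ellipse at r = 6960 km gives v_t = √[μ(2/r − 1/a_t)] = 9.976 km/s.
Δv₁ = |v_t − v_c| = |9.976 − 7.568| = 2.408 km/s.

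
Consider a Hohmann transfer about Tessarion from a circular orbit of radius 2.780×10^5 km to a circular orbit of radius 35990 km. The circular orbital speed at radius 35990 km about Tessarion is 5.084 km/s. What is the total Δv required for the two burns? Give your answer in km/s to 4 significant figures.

Δv = 2.635 km/s

From the circular-orbit relation v² = μ/r at r = 35990 km: μ = v²r = (5.084)² × 35990 = 9.30236×10^5 km³/s².
Semi-major axis of the transfer orbit: a_t = (2.780×10^5 + 35990)/2 = 1.56995×10^5 km.
At r₁ the circular-orbit speed is v₁ = √(μ/r₁) = 1.829254 km/s.
Transfer-orbit speed at r₁ (vis-viva equation): v_a = √[μ(2/r₁ − 1/a_t)] = 0.8758346 km/s.
First burn Δv₁ = |v_a − v₁| = 0.95342 km/s.
Circular speed at r₂: v₂ = √(μ/r₂) = 5.0840 km/s.
Transfer-orbit speed at r₂: v_p = √[μ(2/r₂ − 1/a_t)] = 6.7653 km/s.
Second burn Δv₂ = |v₂ − v_p| = 1.6813 km/s.
Total Δv = Δv₁ + Δv₂ = 2.635 km/s.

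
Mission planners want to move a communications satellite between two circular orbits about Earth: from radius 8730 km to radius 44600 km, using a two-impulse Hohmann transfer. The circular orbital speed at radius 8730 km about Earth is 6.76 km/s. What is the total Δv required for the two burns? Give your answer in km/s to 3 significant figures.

From the circular-orbit relation v² = μ/r at r = 8730 km: μ = v²r = (6.76)² × 8730 = 3.98940×10^5 km³/s².
Transfer-ellipse semi-major axis a_t = (r₁ + r₂)/2 = (8730 + 44600)/2 = 26665 km.
At r₁ the circular-orbit speed is v₁ = √(μ/r₁) = 6.7600 km/s.
Transfer-orbit speed at r₁ (vis-viva): v_p = √[μ(2/r₁ − 1/a_t)] = 8.7427 km/s.
First burn Δv₁ = |v_p − v₁| = 1.9827 km/s.
Circular speed at r₂: v₂ = √(μ/r₂) = 2.9908 km/s.
Transfer-orbit speed at r₂: v_a = √[μ(2/r₂ − 1/a_t)] = 1.7113 km/s.
Second burn Δv₂ = |v₂ − v_a| = 1.2795 km/s.
Total Δv = Δv₁ + Δv₂ = 3.262 km/s.

Δv = 3.26 km/s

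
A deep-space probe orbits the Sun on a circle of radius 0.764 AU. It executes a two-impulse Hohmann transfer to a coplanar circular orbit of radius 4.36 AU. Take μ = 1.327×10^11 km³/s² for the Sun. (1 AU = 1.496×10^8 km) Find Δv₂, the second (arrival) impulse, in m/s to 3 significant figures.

Δv₂ = 6470 m/s

In km: r₁ = 0.764 × 1.496×10^8 = 1.142944×10^8 km; r₂ = 4.36 × 1.496×10^8 = 6.52256×10^8 km.
Transfer-ellipse semi-major axis a_t = (r₁ + r₂)/2 = (1.142944×10^8 + 6.52256×10^8)/2 = 3.832752×10^8 km.
Circular speed at r = 6.52256×10^8 km: v_c = √(μ/r) = 14.2635 km/s.
Vis-viva on the transfer ellipse at r = 6.52256×10^8 km gives v_t = √[μ(2/r − 1/a_t)] = 7.78903 km/s.
Δv₂ = |v_t − v_c| = |7.78903 − 14.2635| = 6.474 km/s.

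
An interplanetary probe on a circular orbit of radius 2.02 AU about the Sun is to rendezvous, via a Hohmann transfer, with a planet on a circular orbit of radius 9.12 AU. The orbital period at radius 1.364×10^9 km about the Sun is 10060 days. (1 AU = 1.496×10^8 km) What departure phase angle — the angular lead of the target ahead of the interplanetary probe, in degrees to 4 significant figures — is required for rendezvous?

From Kepler's third law T² = 4π²r³/μ at r = 1.364×10^9 km, T = 10060 days = 10060 × 86400 s = 8.69184×10^8 s: μ = 4π²r³/T² = 1.32611×10^11 km³/s².
In km: r₁ = 2.02 × 1.496×10^8 = 3.02192×10^8 km; r₂ = 9.12 × 1.496×10^8 = 1.364352×10^9 km.
Semi-major axis of the transfer orbit: a_t = (3.02192×10^8 + 1.364352×10^9)/2 = 8.33272×10^8 km.
Transfer time t = π√(a_t³/μ) = 2.07511×10^8 s.
The target's mean motion on its circular orbit is ω₂ = √(μ/r₂³) = 7.22603×10^-9 rad/s.
Angle swept by the target during transfer: ω₂·t = 1.49948 rad = 85.91°.
The interplanetary probe traverses 180° on the transfer ellipse, so the target must lead by 180° − 85.91° = 94.09°.

φ = 94.09°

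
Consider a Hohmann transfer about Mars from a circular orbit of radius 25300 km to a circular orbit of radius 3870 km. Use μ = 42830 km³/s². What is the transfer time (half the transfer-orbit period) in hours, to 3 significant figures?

The Hohmann ellipse has a_t = (r₁ + r₂)/2 = 14585 km.
Half the transfer-orbit period gives t = π√(a_t³/μ) = 26740 s.
Converting: 26740 s ÷ 3600 s/hour = 7.43 hours.

t = 7.43 hours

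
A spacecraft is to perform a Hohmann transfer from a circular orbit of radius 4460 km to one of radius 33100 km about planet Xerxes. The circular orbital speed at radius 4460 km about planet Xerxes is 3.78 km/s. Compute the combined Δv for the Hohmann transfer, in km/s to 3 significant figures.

From the circular-orbit relation v² = μ/r at r = 4460 km: μ = v²r = (3.78)² × 4460 = 63726.3 km³/s².
Semi-major axis of the transfer orbit: a_t = (4460 + 33100)/2 = 18780 km.
Circular speed at r₁: v₁ = √(μ/r₁) = √(63726.3/4460) = 3.7800 km/s.
Transfer-orbit speed at r₁ (v² = μ(2/r − 1/a)): v_p = √[μ(2/r₁ − 1/a_t)] = 5.0183 km/s.
First burn Δv₁ = |v_p − v₁| = 1.2383 km/s.
Circular speed at r₂: v₂ = √(μ/r₂) = 1.38754 km/s.
Transfer-orbit speed at r₂: v_a = √[μ(2/r₂ − 1/a_t)] = 0.676184 km/s.
Second burn Δv₂ = |v₂ − v_a| = 0.71136 km/s.
Total Δv = Δv₁ + Δv₂ = 1.950 km/s.

Δv = 1.95 km/s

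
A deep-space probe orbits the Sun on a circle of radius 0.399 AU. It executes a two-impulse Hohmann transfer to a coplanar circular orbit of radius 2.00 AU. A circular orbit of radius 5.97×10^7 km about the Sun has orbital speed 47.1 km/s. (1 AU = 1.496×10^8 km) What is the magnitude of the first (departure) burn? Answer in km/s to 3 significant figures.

Δv₁ = 13.7 km/s

From the circular-orbit relation v² = μ/r at r = 5.97×10^7 km: μ = v²r = (47.1)² × 5.97×10^7 = 1.32439×10^11 km³/s².
In km: r₁ = 0.399 × 1.496×10^8 = 5.96904×10^7 km; r₂ = 2.00 × 1.496×10^8 = 2.992×10^8 km.
Semi-major axis of the transfer orbit: a_t = (5.96904×10^7 + 2.992×10^8)/2 = 1.794452×10^8 km.
On the circular orbit at r = 5.96904×10^7 km, v_c = √(μ/r) = 47.10 km/s.
Transfer-orbit speed at the same r (vis-viva, a = a_t): v_t = √[μ(2/r − 1/a_t)] = 60.82 km/s.
Δv₁ = |v_t − v_c| = |60.82 − 47.10| = 13.72 km/s.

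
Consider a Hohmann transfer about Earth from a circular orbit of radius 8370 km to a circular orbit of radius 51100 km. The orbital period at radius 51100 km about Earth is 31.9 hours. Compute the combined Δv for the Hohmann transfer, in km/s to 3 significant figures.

From Kepler's third law T² = 4π²r³/μ at r = 51100 km, T = 31.9 hours = 31.9 × 3600 s = 1.1484×10^5 s: μ = 4π²r³/T² = 3.99426×10^5 km³/s².
The Hohmann ellipse has a_t = (r₁ + r₂)/2 = 29735 km.
At r₁ the circular-orbit speed is v₁ = √(μ/r₁) = 6.908 km/s.
Transfer-orbit speed at r₁ (vis-viva): v_p = √[μ(2/r₁ − 1/a_t)] = 9.056 km/s.
First burn Δv₁ = |v_p − v₁| = 2.148 km/s.
Circular speed at r₂: v₂ = √(μ/r₂) = 2.79581 km/s.
Transfer-orbit speed at r₂: v_a = √[μ(2/r₂ − 1/a_t)] = 1.48333 km/s.
Second burn Δv₂ = |v₂ − v_a| = 1.312 km/s.
Total Δv = Δv₁ + Δv₂ = 3.460 km/s.

Δv = 3.46 km/s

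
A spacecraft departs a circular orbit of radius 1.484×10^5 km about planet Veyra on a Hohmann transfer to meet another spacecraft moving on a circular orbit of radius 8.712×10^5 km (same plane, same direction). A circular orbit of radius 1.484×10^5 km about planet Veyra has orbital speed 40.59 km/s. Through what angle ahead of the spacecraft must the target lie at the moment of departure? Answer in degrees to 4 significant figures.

From the circular-orbit relation v² = μ/r at r = 1.484×10^5 km: μ = v²r = (40.59)² × 1.484×10^5 = 2.44496×10^8 km³/s².
Transfer-ellipse semi-major axis a_t = (r₁ + r₂)/2 = (1.484×10^5 + 8.712×10^5)/2 = 5.098×10^5 km.
The half-period of the transfer ellipse is t = π√(a_t³/μ) = 73133.0 s.
The target's mean motion on its circular orbit is ω₂ = √(μ/r₂³) = 1.92291×10^-5 rad/s.
Angle swept by the target during transfer: ω₂·t = 1.40628 rad = 80.57°.
The spacecraft traverses 180° on the transfer ellipse, so the target must lead by 180° − 80.57° = 99.43°.

φ = 99.43°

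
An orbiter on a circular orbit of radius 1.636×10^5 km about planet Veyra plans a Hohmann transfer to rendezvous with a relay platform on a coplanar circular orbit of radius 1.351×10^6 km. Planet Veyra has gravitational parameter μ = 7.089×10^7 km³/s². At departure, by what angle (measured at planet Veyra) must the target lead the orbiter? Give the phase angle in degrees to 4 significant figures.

φ = 104.5°

Semi-major axis of the transfer orbit: a_t = (1.636×10^5 + 1.351×10^6)/2 = 7.573×10^5 km.
The half-period of the transfer ellipse is t = π√(a_t³/μ) = 2.459×10^5 s.
Target angular speed ω₂ = √(μ/r₂³) = 5.362×10^-6 rad/s.
Angle swept by the target during transfer: ω₂·t = 1.3185 rad = 75.54°.
Arrival is 180° from departure on the ellipse, so φ = 180° − 75.54° = 104.5°.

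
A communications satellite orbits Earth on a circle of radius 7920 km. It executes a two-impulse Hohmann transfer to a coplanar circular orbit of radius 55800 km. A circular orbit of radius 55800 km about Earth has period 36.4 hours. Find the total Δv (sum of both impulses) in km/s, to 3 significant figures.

Δv = 3.64 km/s

From Kepler's third law T² = 4π²r³/μ at r = 55800 km, T = 36.4 hours = 36.4 × 3600 s = 1.3104×10^5 s: μ = 4π²r³/T² = 3.99443×10^5 km³/s².
Transfer-ellipse semi-major axis a_t = (r₁ + r₂)/2 = (7920 + 55800)/2 = 31860 km.
Circular speed at r₁: v₁ = √(μ/r₁) = √(3.99443×10^5/7920) = 7.1017 km/s.
Transfer-orbit speed at r₁ (v² = μ(2/r − 1/a)): v_p = √[μ(2/r₁ − 1/a_t)] = 9.3985 km/s.
First burn Δv₁ = |v_p − v₁| = 2.2968 km/s.
Circular speed at r₂: v₂ = √(μ/r₂) = 2.6755322 km/s.
Transfer-orbit speed at r₂: v_a = √[μ(2/r₂ − 1/a_t)] = 1.3339817 km/s.
Second burn Δv₂ = |v₂ − v_a| = 1.3416 km/s.
Total Δv = Δv₁ + Δv₂ = 3.638 km/s.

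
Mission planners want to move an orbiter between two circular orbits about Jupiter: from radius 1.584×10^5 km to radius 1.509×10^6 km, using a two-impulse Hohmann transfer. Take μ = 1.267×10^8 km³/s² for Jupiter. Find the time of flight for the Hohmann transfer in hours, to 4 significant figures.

Transfer-ellipse semi-major axis a_t = (r₁ + r₂)/2 = (1.584×10^5 + 1.509×10^6)/2 = 8.337×10^5 km.
Half the transfer-orbit period gives t = π√(a_t³/μ) = 2.1246×10^5 s.
Converting: 2.1246×10^5 s ÷ 3600 s/hour = 59.02 hours.

t = 59.02 hours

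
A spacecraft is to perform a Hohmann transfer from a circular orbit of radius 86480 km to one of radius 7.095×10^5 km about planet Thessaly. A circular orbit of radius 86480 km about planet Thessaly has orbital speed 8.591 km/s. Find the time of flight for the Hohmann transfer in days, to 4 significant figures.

t = 3.614 days

From the circular-orbit relation v² = μ/r at r = 86480 km: μ = v²r = (8.591)² × 86480 = 6.38268×10^6 km³/s².
Semi-major axis of the transfer orbit: a_t = (86480 + 7.095×10^5)/2 = 3.9799×10^5 km.
By Kepler's third law the transfer-orbit period is T = 2π√(a_t³/μ), so t = T/2 = 3.1222×10^5 s.
Converting: 3.1222×10^5 s ÷ 86400 s/day = 3.614 days.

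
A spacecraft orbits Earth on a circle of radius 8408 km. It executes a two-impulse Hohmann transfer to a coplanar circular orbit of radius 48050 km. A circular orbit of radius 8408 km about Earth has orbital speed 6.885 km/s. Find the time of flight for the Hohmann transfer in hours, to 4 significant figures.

From the circular-orbit relation v² = μ/r at r = 8408 km: μ = v²r = (6.885)² × 8408 = 3.98566×10^5 km³/s².
The Hohmann ellipse has a_t = (r₁ + r₂)/2 = 28229 km.
Transfer time t = π√(a_t³/μ) = π√((28229)³ / 3.98566×10^5) = 23600 s.
Converting: 23600 s ÷ 3600 s/hour = 6.556 hours.

t = 6.556 hours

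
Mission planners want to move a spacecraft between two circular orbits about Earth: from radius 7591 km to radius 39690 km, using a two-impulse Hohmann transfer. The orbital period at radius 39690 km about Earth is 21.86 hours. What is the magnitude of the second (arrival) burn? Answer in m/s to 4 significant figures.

Δv₂ = 1373 m/s

From Kepler's third law T² = 4π²r³/μ at r = 39690 km, T = 21.86 hours = 21.86 × 3600 s = 78696 s: μ = 4π²r³/T² = 3.98564×10^5 km³/s².
Semi-major axis of the transfer orbit: a_t = (7591 + 39690)/2 = 23640.5 km.
Circular speed at r = 39690 km: v_c = √(μ/r) = 3.169 km/s.
Transfer-orbit speed at the same r (vis-viva, a = a_t): v_t = √[μ(2/r − 1/a_t)] = 1.796 km/s.
Δv₂ = |v_t − v_c| = |1.796 − 3.169| = 1.373 km/s.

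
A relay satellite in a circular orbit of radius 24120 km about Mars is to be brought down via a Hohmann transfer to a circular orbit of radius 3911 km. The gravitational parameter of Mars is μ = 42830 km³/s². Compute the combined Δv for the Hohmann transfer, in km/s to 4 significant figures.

Δv = 1.661 km/s

Semi-major axis of the transfer orbit: a_t = (24120 + 3911)/2 = 14015.5 km.
Circular speed at r₁: v₁ = √(μ/r₁) = √(42830/24120) = 1.33256 km/s.
On the transfer ellipse at r₁, v² = μ(2/r − 1/a) gives v_a = √[μ(2/r₁ − 1/a_t)] = 0.703923 km/s.
First burn Δv₁ = |v_a − v₁| = 0.6286 km/s.
Circular speed at r₂: v₂ = √(μ/r₂) = 3.309 km/s.
Transfer-orbit speed at r₂: v_p = √[μ(2/r₂ − 1/a_t)] = 4.341 km/s.
Second burn Δv₂ = |v₂ − v_p| = 1.032 km/s.
Δv = Δv₁ + Δv₂ = 0.6286 + 1.032 = 1.661 km/s.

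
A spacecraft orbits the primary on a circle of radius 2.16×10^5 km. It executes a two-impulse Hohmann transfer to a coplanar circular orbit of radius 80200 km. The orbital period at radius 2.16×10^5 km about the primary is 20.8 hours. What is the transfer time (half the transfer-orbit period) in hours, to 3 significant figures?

From Kepler's third law T² = 4π²r³/μ at r = 2.16×10^5 km, T = 20.8 hours = 20.8 × 3600 s = 74880 s: μ = 4π²r³/T² = 7.09560×10^7 km³/s².
The Hohmann ellipse has a_t = (r₁ + r₂)/2 = 1.481×10^5 km.
Transfer time t = π√(a_t³/μ) = π√((1.481×10^5)³ / 7.09560×10^7) = 21256 s.
Converting: 21256 s ÷ 3600 s/hour = 5.90 hours.

t = 5.90 hours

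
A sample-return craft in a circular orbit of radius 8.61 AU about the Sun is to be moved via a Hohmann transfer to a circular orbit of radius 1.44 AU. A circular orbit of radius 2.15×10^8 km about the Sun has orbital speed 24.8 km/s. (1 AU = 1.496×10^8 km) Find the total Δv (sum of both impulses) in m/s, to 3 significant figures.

From the circular-orbit relation v² = μ/r at r = 2.15×10^8 km: μ = v²r = (24.8)² × 2.15×10^8 = 1.32234×10^11 km³/s².
In km: r₁ = 8.61 × 1.496×10^8 = 1.288056×10^9 km; r₂ = 1.44 × 1.496×10^8 = 2.15424×10^8 km.
The Hohmann ellipse has a_t = (r₁ + r₂)/2 = 7.5174×10^8 km.
Circular speed at r₁: v₁ = √(μ/r₁) = √(1.32234×10^11/1.288056×10^9) = 10.132 km/s.
On the transfer ellipse at r₁, vis-viva equation gives v_a = √[μ(2/r₁ − 1/a_t)] = 5.4240 km/s.
First burn Δv₁ = |v_a − v₁| = 4.708 km/s.
At r₂, v₂ = √(μ/r₂) = 24.776 km/s.
Transfer-orbit speed at r₂: v_p = √[μ(2/r₂ − 1/a_t)] = 32.431 km/s.
Second burn Δv₂ = |v₂ − v_p| = 7.655 km/s.
Δv = Δv₁ + Δv₂ = 4.708 + 7.655 = 12.36 km/s.

Δv = 12400 m/s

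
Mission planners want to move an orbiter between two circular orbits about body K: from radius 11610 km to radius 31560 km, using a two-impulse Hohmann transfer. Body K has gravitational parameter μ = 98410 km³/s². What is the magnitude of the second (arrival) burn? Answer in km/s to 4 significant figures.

The Hohmann ellipse has a_t = (r₁ + r₂)/2 = 21585 km.
Circular speed at r = 31560 km: v_c = √(μ/r) = 1.76584 km/s.
Vis-viva on the transfer ellipse at r = 31560 km gives v_t = √[μ(2/r − 1/a_t)] = 1.29506 km/s.
Δv₂ = |v_t − v_c| = |1.29506 − 1.76584| = 0.4708 km/s.

Δv₂ = 0.4708 km/s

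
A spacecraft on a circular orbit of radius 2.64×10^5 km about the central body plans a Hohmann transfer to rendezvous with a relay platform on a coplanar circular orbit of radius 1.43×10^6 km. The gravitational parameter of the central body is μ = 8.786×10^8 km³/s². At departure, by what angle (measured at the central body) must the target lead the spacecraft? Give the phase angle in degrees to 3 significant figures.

The Hohmann ellipse has a_t = (r₁ + r₂)/2 = 8.470×10^5 km.
Transfer time t = π√(a_t³/μ) = 82619 s.
Target angular speed ω₂ = √(μ/r₂³) = 1.7334×10^-5 rad/s.
Angle swept by the target during transfer: ω₂·t = 1.4321 rad = 82.053°.
Arrival is 180° from departure on the ellipse, so φ = 180° − 82.053° = 97.9°.

φ = 97.9°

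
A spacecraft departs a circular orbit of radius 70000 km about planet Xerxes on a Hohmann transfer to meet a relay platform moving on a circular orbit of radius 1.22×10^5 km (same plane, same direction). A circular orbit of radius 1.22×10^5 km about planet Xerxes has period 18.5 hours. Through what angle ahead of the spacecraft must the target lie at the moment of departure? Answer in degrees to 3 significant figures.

From Kepler's third law T² = 4π²r³/μ at r = 1.22×10^5 km, T = 18.5 hours = 18.5 × 3600 s = 66600 s: μ = 4π²r³/T² = 1.61618×10^7 km³/s².
The Hohmann ellipse has a_t = (r₁ + r₂)/2 = 96000 km.
The half-period of the transfer ellipse is t = π√(a_t³/μ) = 23244 s.
Target angular speed ω₂ = √(μ/r₂³) = 9.4342×10^-5 rad/s.
Angle swept by the target during transfer: ω₂·t = 2.193 rad = 125.6°.
Arrival is 180° from departure on the ellipse, so φ = 180° − 125.6° = 54.4°.

φ = 54.4°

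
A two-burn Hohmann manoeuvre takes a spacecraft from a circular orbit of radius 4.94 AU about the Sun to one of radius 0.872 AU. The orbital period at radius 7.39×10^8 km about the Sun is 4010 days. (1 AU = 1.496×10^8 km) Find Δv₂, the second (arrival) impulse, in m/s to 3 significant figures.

From Kepler's third law T² = 4π²r³/μ at r = 7.39×10^8 km, T = 4010 days = 4010 × 86400 s = 3.46464×10^8 s: μ = 4π²r³/T² = 1.32732×10^11 km³/s².
In km: r₁ = 4.94 × 1.496×10^8 = 7.39024×10^8 km; r₂ = 0.872 × 1.496×10^8 = 1.304512×10^8 km.
Semi-major axis of the transfer orbit: a_t = (7.39024×10^8 + 1.304512×10^8)/2 = 4.347376×10^8 km.
Circular speed at r = 1.304512×10^8 km: v_c = √(μ/r) = 31.898 km/s.
Vis-viva on the transfer ellipse at r = 1.304512×10^8 km gives v_t = √[μ(2/r − 1/a_t)] = 41.589 km/s.
Δv₂ = |v_t − v_c| = |41.589 − 31.898| = 9.691 km/s.

Δv₂ = 9690 m/s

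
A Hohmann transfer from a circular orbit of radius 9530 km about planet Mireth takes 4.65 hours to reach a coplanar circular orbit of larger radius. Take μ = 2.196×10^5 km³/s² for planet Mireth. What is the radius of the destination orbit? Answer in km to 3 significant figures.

Transfer time t = 4.65 hours = 16740 s, and t = π√(a_t³/μ).
So a_t = (μ t²/π²)^(1/3) = (2.196×10^5 × (16740)² / π²)^(1/3) = 18406 km.
Since a_t = (r₁ + r₂)/2, r₂ = 2a_t − r₁ = 2×18406 − 9530 = 27282 km.

r₂ = 27300 km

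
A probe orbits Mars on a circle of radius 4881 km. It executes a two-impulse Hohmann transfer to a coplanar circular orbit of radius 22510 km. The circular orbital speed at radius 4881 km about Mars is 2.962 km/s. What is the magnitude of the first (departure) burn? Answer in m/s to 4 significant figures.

Δv₁ = 835.4 m/s

From the circular-orbit relation v² = μ/r at r = 4881 km: μ = v²r = (2.962)² × 4881 = 42823.2 km³/s².
The Hohmann ellipse has a_t = (r₁ + r₂)/2 = 13695.5 km.
On the circular orbit at r = 4881 km, v_c = √(μ/r) = 2.9620 km/s.
Vis-viva on the transfer ellipse at r = 4881 km gives v_t = √[μ(2/r − 1/a_t)] = 3.7974 km/s.
Δv₁ = |v_t − v_c| = |3.7974 − 2.9620| = 0.8354 km/s.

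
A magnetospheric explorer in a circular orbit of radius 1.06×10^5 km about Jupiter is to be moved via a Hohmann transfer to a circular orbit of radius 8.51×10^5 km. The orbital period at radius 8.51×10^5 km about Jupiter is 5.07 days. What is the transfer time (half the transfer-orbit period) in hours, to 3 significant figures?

From Kepler's third law T² = 4π²r³/μ at r = 8.51×10^5 km, T = 5.07 days = 5.07 × 86400 s = 4.38048×10^5 s: μ = 4π²r³/T² = 1.26796×10^8 km³/s².
The Hohmann ellipse has a_t = (r₁ + r₂)/2 = 4.785×10^5 km.
Half the transfer-orbit period gives t = π√(a_t³/μ) = 92350 s.
Converting: 92350 s ÷ 3600 s/hour = 25.7 hours.

t = 25.7 hours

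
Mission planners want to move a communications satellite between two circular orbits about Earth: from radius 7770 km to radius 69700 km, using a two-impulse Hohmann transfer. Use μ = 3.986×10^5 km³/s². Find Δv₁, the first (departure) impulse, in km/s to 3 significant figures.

Δv₁ = 2.45 km/s

Transfer-ellipse semi-major axis a_t = (r₁ + r₂)/2 = (7770 + 69700)/2 = 38735 km.
Circular speed at r = 7770 km: v_c = √(μ/r) = 7.1624 km/s.
Vis-viva on the transfer ellipse at r = 7770 km gives v_t = √[μ(2/r − 1/a_t)] = 9.6078 km/s.
Δv₁ = |v_t − v_c| = |9.6078 − 7.1624| = 2.445 km/s.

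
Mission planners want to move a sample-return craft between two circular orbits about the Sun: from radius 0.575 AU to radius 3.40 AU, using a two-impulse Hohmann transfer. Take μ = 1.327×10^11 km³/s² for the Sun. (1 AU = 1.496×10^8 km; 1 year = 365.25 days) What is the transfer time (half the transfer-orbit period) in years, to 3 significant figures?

In km: r₁ = 0.575 × 1.496×10^8 = 8.602×10^7 km; r₂ = 3.40 × 1.496×10^8 = 5.0864×10^8 km.
Semi-major axis of the transfer orbit: a_t = (8.602×10^7 + 5.0864×10^8)/2 = 2.9733×10^8 km.
Transfer time t = π√(a_t³/μ) = π√((2.9733×10^8)³ / 1.327×10^11) = 4.422×10^7 s.
Converting: 4.422×10^7 s ÷ 3.15576×10^7 s/year (365.25 × 86400) = 1.40 years.

t = 1.40 years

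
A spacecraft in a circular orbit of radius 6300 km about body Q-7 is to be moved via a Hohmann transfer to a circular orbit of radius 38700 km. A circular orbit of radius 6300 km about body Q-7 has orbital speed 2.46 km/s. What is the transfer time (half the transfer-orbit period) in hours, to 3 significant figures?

t = 15.1 hours

From the circular-orbit relation v² = μ/r at r = 6300 km: μ = v²r = (2.46)² × 6300 = 38125.1 km³/s².
Semi-major axis of the transfer orbit: a_t = (6300 + 38700)/2 = 22500 km.
Transfer time t = π√(a_t³/μ) = π√((22500)³ / 38125.1) = 54300 s.
Converting: 54300 s ÷ 3600 s/hour = 15.1 hours.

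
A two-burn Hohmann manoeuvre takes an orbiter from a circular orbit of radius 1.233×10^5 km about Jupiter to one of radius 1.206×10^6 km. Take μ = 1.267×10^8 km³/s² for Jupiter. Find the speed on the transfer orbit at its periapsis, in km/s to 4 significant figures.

Transfer-ellipse semi-major axis a_t = (r₁ + r₂)/2 = (1.233×10^5 + 1.206×10^6)/2 = 6.6465×10^5 km.
At periapsis, r = 1.233×10^5 km.
Applying v² = μ(2/r − 1/a_t): v = 43.18 km/s.

v = 43.18 km/s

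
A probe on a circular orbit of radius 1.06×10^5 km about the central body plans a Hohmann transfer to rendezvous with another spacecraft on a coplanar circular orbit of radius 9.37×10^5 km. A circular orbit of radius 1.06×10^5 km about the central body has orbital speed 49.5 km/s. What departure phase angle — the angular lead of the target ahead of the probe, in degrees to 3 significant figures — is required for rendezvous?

φ = 105°

From the circular-orbit relation v² = μ/r at r = 1.06×10^5 km: μ = v²r = (49.5)² × 1.06×10^5 = 2.59726×10^8 km³/s².
Transfer-ellipse semi-major axis a_t = (r₁ + r₂)/2 = (1.060×10^5 + 9.370×10^5)/2 = 5.215×10^5 km.
Transfer time t = π√(a_t³/μ) = 73413 s.
The target's mean motion on its circular orbit is ω₂ = √(μ/r₂³) = 1.7768×10^-5 rad/s.
Angle swept by the target during transfer: ω₂·t = 1.3044 rad = 74.74°.
The probe traverses 180° on the transfer ellipse, so the target must lead by 180° − 74.74° = 105°.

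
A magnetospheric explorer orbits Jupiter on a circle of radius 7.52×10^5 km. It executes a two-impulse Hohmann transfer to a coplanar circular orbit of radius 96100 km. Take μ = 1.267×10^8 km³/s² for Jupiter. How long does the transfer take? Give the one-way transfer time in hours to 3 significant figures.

The Hohmann ellipse has a_t = (r₁ + r₂)/2 = 4.2405×10^5 km.
By Kepler's third law the transfer-orbit period is T = 2π√(a_t³/μ), so t = T/2 = 77070 s.
Converting: 77070 s ÷ 3600 s/hour = 21.4 hours.

t = 21.4 hours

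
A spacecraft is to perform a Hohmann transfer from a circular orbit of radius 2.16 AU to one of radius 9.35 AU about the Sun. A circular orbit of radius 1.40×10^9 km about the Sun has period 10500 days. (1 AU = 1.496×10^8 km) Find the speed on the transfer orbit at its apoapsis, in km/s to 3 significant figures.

From Kepler's third law T² = 4π²r³/μ at r = 1.40×10^9 km, T = 10500 days = 10500 × 86400 s = 9.072×10^8 s: μ = 4π²r³/T² = 1.31625×10^11 km³/s².
In km: r₁ = 2.16 × 1.496×10^8 = 3.23136×10^8 km; r₂ = 9.35 × 1.496×10^8 = 1.39876×10^9 km.
Transfer-ellipse semi-major axis a_t = (r₁ + r₂)/2 = (3.23136×10^8 + 1.39876×10^9)/2 = 8.60948×10^8 km.
At apoapsis, r = 1.39876×10^9 km.
Applying v² = μ(2/r − 1/a_t): v = 5.943 km/s.

v = 5.94 km/s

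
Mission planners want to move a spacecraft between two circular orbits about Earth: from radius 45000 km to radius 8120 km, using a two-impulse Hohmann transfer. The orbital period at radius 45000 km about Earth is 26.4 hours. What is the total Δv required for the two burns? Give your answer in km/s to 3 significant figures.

Δv = 3.44 km/s

From Kepler's third law T² = 4π²r³/μ at r = 45000 km, T = 26.4 hours = 26.4 × 3600 s = 95040 s: μ = 4π²r³/T² = 3.98276×10^5 km³/s².
Transfer-ellipse semi-major axis a_t = (r₁ + r₂)/2 = (45000 + 8120)/2 = 26560 km.
Circular speed at r₁: v₁ = √(μ/r₁) = √(3.98276×10^5/45000) = 2.975 km/s.
On the transfer ellipse at r₁, v² = μ(2/r − 1/a) gives v_a = √[μ(2/r₁ − 1/a_t)] = 1.645 km/s.
First burn Δv₁ = |v_a − v₁| = 1.330 km/s.
At r₂, v₂ = √(μ/r₂) = 7.003 km/s.
Transfer-orbit speed at r₂: v_p = √[μ(2/r₂ − 1/a_t)] = 9.116 km/s.
Second burn Δv₂ = |v₂ − v_p| = 2.113 km/s.
Total Δv = Δv₁ + Δv₂ = 3.443 km/s.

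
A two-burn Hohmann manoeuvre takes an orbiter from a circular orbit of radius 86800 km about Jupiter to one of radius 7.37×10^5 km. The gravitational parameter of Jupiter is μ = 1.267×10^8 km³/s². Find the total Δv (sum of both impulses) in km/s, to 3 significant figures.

Transfer-ellipse semi-major axis a_t = (r₁ + r₂)/2 = (86800 + 7.370×10^5)/2 = 4.119×10^5 km.
Circular speed at r₁: v₁ = √(μ/r₁) = √(1.267×10^8/86800) = 38.21 km/s.
On the transfer ellipse at r₁, v² = μ(2/r − 1/a) gives v_p = √[μ(2/r₁ − 1/a_t)] = 51.11 km/s.
First burn Δv₁ = |v_p − v₁| = 12.90 km/s.
Circular speed at r₂: v₂ = √(μ/r₂) = 13.112 km/s.
Transfer-orbit speed at r₂: v_a = √[μ(2/r₂ − 1/a_t)] = 6.0189 km/s.
Second burn Δv₂ = |v₂ − v_a| = 7.093 km/s.
Total Δv = Δv₁ + Δv₂ = 19.99 km/s.

Δv = 20.0 km/s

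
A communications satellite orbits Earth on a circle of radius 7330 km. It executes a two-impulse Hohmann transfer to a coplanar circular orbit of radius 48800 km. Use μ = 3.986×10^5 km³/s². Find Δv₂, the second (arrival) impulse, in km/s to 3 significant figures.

The Hohmann ellipse has a_t = (r₁ + r₂)/2 = 28065 km.
Circular speed at r = 48800 km: v_c = √(μ/r) = 2.858 km/s.
Vis-viva on the transfer ellipse at r = 48800 km gives v_t = √[μ(2/r − 1/a_t)] = 1.461 km/s.
Δv₂ = |v_t − v_c| = |1.461 − 2.858| = 1.397 km/s.

Δv₂ = 1.40 km/s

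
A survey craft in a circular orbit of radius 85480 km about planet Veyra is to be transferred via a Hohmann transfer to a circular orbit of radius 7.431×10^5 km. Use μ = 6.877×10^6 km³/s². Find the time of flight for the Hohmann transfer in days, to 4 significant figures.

The Hohmann ellipse has a_t = (r₁ + r₂)/2 = 4.1429×10^5 km.
Half the transfer-orbit period gives t = π√(a_t³/μ) = 3.1945×10^5 s.
Converting: 3.1945×10^5 s ÷ 86400 s/day = 3.697 days.

t = 3.697 days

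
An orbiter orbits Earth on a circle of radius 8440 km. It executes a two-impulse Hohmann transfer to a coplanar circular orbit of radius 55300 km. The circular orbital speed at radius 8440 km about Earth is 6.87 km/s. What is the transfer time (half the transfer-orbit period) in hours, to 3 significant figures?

t = 7.87 hours

From the circular-orbit relation v² = μ/r at r = 8440 km: μ = v²r = (6.87)² × 8440 = 3.98342×10^5 km³/s².
Transfer-ellipse semi-major axis a_t = (r₁ + r₂)/2 = (8440 + 55300)/2 = 31870 km.
Transfer time t = π√(a_t³/μ) = π√((31870)³ / 3.98342×10^5) = 28320 s.
Converting: 28320 s ÷ 3600 s/hour = 7.87 hours.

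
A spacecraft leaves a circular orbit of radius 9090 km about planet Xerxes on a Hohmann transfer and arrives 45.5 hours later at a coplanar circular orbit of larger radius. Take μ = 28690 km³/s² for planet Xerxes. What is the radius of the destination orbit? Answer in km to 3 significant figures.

Transfer time t = 45.5 hours = 1.638×10^5 s, and t = π√(a_t³/μ).
So a_t = (μ t²/π²)^(1/3) = (28690 × (1.638×10^5)² / π²)^(1/3) = 42725 km.
Since a_t = (r₁ + r₂)/2, r₂ = 2a_t − r₁ = 2×42725 − 9090 = 76360 km.

r₂ = 76400 km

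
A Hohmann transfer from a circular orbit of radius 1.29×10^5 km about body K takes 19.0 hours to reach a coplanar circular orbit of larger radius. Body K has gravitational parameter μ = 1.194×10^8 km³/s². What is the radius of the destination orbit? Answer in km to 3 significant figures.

r₂ = 6.39×10^5 km

Transfer time t = 19.0 hours = 68400 s, and t = π√(a_t³/μ).
So a_t = (μ t²/π²)^(1/3) = (1.194×10^8 × (68400)² / π²)^(1/3) = 3.8395×10^5 km.
Since a_t = (r₁ + r₂)/2, r₂ = 2a_t − r₁ = 2×3.8395×10^5 − 1.290×10^5 = 6.389×10^5 km.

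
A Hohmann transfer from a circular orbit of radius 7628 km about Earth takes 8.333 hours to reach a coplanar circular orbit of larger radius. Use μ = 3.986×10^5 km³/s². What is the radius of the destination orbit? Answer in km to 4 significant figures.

Transfer time t = 8.333 hours = 29998.8 s, and t = π√(a_t³/μ).
So a_t = (μ t²/π²)^(1/3) = (3.986×10^5 × (29998.8)² / π²)^(1/3) = 33124 km.
Since a_t = (r₁ + r₂)/2, r₂ = 2a_t − r₁ = 2×33124 − 7628 = 58620 km.

r₂ = 58620 km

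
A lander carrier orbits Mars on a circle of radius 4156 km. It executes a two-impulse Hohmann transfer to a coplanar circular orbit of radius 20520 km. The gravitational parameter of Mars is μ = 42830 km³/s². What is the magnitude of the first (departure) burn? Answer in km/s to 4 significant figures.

Δv₁ = 0.9298 km/s

Transfer-ellipse semi-major axis a_t = (r₁ + r₂)/2 = (4156 + 20520)/2 = 12338 km.
Circular speed at r = 4156 km: v_c = √(μ/r) = 3.2102 km/s.
Transfer-orbit speed at the same r (vis-viva, a = a_t): v_t = √[μ(2/r − 1/a_t)] = 4.1400 km/s.
Δv₁ = |v_t − v_c| = |4.1400 − 3.2102| = 0.9298 km/s.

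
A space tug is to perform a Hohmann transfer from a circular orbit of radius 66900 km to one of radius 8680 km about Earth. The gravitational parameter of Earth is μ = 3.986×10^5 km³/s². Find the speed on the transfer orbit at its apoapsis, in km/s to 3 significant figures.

v = 1.17 km/s

The Hohmann ellipse has a_t = (r₁ + r₂)/2 = 37790 km.
At apoapsis, r = 66900 km.
Vis-viva: v = √[μ(2/r − 1/a_t)] = √[3.986×10^5 × (2/66900 − 1/37790)] = 1.170 km/s.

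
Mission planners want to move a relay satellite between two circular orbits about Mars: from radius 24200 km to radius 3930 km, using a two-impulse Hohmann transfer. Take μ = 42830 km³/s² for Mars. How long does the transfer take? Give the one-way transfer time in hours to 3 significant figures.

t = 7.03 hours

Semi-major axis of the transfer orbit: a_t = (24200 + 3930)/2 = 14065 km.
By Kepler's third law the transfer-orbit period is T = 2π√(a_t³/μ), so t = T/2 = 25320 s.
Converting: 25320 s ÷ 3600 s/hour = 7.03 hours.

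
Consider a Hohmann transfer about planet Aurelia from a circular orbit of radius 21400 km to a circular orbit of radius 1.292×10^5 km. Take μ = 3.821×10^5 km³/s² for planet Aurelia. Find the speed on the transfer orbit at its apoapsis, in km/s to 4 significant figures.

v = 0.9168 km/s

Transfer-ellipse semi-major axis a_t = (r₁ + r₂)/2 = (21400 + 1.292×10^5)/2 = 75300 km.
The apoapsis of the transfer ellipse is at r = 1.292×10^5 km.
Applying v² = μ(2/r − 1/a_t): v = 0.9168 km/s.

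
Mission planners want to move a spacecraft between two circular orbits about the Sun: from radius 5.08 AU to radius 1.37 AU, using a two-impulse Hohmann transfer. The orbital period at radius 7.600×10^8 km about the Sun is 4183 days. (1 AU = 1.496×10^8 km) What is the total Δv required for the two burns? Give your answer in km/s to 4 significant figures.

Δv = 11.09 km/s

From Kepler's third law T² = 4π²r³/μ at r = 7.600×10^8 km, T = 4183 days = 4183 × 86400 s = 3.614112×10^8 s: μ = 4π²r³/T² = 1.32678×10^11 km³/s².
In km: r₁ = 5.08 × 1.496×10^8 = 7.59968×10^8 km; r₂ = 1.37 × 1.496×10^8 = 2.04952×10^8 km.
The Hohmann ellipse has a_t = (r₁ + r₂)/2 = 4.8246×10^8 km.
At r₁ the circular-orbit speed is v₁ = √(μ/r₁) = 13.213 km/s.
On the transfer ellipse at r₁, v² = μ(2/r − 1/a) gives v_a = √[μ(2/r₁ − 1/a_t)] = 8.6118 km/s.
First burn Δv₁ = |v_a − v₁| = 4.601 km/s.
At r₂, v₂ = √(μ/r₂) = 25.44 km/s.
Transfer-orbit speed at r₂: v_p = √[μ(2/r₂ − 1/a_t)] = 31.93 km/s.
Second burn Δv₂ = |v₂ − v_p| = 6.490 km/s.
Δv = Δv₁ + Δv₂ = 4.601 + 6.490 = 11.09 km/s.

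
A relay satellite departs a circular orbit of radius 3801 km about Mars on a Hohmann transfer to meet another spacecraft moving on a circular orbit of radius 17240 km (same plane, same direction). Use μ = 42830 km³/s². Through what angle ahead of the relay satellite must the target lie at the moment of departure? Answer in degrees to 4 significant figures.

The Hohmann ellipse has a_t = (r₁ + r₂)/2 = 10520.5 km.
The half-period of the transfer ellipse is t = π√(a_t³/μ) = 16380 s.
Target angular speed ω₂ = √(μ/r₂³) = 9.143×10^-5 rad/s.
Angle swept by the target during transfer: ω₂·t = 1.4976 rad = 85.81°.
Arrival is 180° from departure on the ellipse, so φ = 180° − 85.81° = 94.19°.

φ = 94.19°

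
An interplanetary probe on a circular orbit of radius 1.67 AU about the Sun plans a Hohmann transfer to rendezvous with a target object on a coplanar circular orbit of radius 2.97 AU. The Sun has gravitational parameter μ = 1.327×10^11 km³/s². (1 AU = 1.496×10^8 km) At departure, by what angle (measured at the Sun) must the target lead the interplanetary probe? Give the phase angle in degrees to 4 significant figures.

φ = 55.73°

In km: r₁ = 1.67 × 1.496×10^8 = 2.49832×10^8 km; r₂ = 2.97 × 1.496×10^8 = 4.44312×10^8 km.
Transfer-ellipse semi-major axis a_t = (r₁ + r₂)/2 = (2.49832×10^8 + 4.44312×10^8)/2 = 3.47072×10^8 km.
Transfer time t = π√(a_t³/μ) = 5.576×10^7 s.
The target's mean motion on its circular orbit is ω₂ = √(μ/r₂³) = 3.890×10^-8 rad/s.
Angle swept by the target during transfer: ω₂·t = 2.169 rad = 124.27°.
Arrival is 180° from departure on the ellipse, so φ = 180° − 124.27° = 55.73°.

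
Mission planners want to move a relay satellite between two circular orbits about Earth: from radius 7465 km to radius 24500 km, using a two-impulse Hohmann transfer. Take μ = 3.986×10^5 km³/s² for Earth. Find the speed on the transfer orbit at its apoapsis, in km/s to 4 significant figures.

Semi-major axis of the transfer orbit: a_t = (7465 + 24500)/2 = 15982.5 km.
At apoapsis, r = 24500 km.
Applying v² = μ(2/r − 1/a_t): v = 2.757 km/s.

v = 2.757 km/s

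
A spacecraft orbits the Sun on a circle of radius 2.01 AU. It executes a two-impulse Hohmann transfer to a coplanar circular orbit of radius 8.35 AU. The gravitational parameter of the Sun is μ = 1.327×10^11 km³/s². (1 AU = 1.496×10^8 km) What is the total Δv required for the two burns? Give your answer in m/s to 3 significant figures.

Δv = 9550 m/s

In km: r₁ = 2.01 × 1.496×10^8 = 3.00696×10^8 km; r₂ = 8.35 × 1.496×10^8 = 1.24916×10^9 km.
Transfer-ellipse semi-major axis a_t = (r₁ + r₂)/2 = (3.00696×10^8 + 1.24916×10^9)/2 = 7.74928×10^8 km.
Circular speed at r₁: v₁ = √(μ/r₁) = √(1.327×10^11/3.00696×10^8) = 21.0074 km/s.
On the transfer ellipse at r₁, vis-viva equation gives v_p = √[μ(2/r₁ − 1/a_t)] = 26.6717 km/s.
First burn Δv₁ = |v_p − v₁| = 5.6643 km/s.
Circular speed at r₂: v₂ = √(μ/r₂) = 10.3069 km/s.
Transfer-orbit speed at r₂: v_a = √[μ(2/r₂ − 1/a_t)] = 6.42036 km/s.
Second burn Δv₂ = |v₂ − v_a| = 3.8865 km/s.
Δv = Δv₁ + Δv₂ = 5.6643 + 3.8865 = 9.551 km/s.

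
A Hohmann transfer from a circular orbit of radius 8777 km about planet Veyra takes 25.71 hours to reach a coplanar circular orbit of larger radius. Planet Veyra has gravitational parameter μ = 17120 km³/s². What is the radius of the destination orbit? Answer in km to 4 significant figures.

r₂ = 40390 km

Transfer time t = 25.71 hours = 92556 s, and t = π√(a_t³/μ).
So a_t = (μ t²/π²)^(1/3) = (17120 × (92556)² / π²)^(1/3) = 24585 km.
Since a_t = (r₁ + r₂)/2, r₂ = 2a_t − r₁ = 2×24585 − 8777 = 40393 km.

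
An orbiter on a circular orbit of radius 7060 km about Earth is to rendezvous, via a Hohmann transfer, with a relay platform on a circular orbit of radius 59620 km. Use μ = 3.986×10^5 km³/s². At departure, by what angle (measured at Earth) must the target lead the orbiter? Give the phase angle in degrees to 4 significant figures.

φ = 104.7°

Semi-major axis of the transfer orbit: a_t = (7060 + 59620)/2 = 33340 km.
The half-period of the transfer ellipse is t = π√(a_t³/μ) = 30290 s.
Target angular speed ω₂ = √(μ/r₂³) = 4.337×10^-5 rad/s.
Angle swept by the target during transfer: ω₂·t = 1.3137 rad = 75.27°.
Arrival is 180° from departure on the ellipse, so φ = 180° − 75.27° = 104.7°.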